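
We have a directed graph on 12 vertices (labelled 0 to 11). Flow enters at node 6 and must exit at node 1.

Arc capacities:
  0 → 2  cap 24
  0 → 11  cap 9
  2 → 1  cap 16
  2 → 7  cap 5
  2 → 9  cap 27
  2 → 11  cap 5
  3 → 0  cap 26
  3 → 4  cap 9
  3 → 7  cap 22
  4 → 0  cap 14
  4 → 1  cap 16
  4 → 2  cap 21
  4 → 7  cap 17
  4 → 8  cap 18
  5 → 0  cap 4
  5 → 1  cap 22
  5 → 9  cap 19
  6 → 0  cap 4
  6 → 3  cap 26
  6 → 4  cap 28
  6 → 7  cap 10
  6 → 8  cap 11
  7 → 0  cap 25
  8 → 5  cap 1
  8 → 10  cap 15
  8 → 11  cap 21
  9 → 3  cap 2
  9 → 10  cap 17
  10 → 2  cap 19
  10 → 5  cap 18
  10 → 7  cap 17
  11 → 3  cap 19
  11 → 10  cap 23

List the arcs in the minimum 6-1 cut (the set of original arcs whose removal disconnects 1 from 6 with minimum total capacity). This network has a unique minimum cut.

augment #1: 6→4→1 push 16
augment #2: 6→0→2→1 push 4
augment #3: 6→4→2→1 push 12
augment #4: 6→8→5→1 push 1
augment #5: 6→8→10→5→1 push 10
augment #6: 6→3→0→11→10→5→1 push 8
max flow = 51; residual-reachable set from 6 gives S-side
cut edges (S→T): {(2,1), (4,1), (8,5), (10,5)} total cap 51

Min-cut arcs: {(2,1), (4,1), (8,5), (10,5)} (total capacity 51)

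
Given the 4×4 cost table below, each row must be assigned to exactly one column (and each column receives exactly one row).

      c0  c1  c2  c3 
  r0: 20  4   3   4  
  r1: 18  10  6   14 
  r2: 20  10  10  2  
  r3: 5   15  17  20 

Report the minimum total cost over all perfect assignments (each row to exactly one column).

optimal assignment: row0→col1 (cost 4), row1→col2 (cost 6), row2→col3 (cost 2), row3→col0 (cost 5)
total = 4 + 6 + 2 + 5 = 17

Minimum assignment cost: 17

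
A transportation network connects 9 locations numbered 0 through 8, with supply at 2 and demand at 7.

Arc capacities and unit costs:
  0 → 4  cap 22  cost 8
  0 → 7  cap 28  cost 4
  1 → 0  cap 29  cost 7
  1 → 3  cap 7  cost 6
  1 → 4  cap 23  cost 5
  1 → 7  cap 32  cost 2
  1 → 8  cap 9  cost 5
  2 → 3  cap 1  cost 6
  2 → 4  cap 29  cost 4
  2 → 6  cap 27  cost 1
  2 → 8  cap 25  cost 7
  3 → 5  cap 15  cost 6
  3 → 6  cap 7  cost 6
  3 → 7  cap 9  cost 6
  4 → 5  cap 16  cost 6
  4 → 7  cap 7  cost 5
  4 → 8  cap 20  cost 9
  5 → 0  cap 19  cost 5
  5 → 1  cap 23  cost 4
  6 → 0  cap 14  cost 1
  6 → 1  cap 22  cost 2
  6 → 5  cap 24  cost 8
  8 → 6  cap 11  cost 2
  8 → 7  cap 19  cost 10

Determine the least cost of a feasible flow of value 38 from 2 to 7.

shortest-cost path #1: 2→6→1→7 push 22 @ unit cost 5 (adds 110)
shortest-cost path #2: 2→6→0→7 push 5 @ unit cost 6 (adds 30)
shortest-cost path #3: 2→4→7 push 7 @ unit cost 9 (adds 63)
shortest-cost path #4: 2→3→7 push 1 @ unit cost 12 (adds 12)
shortest-cost path #5: 2→8→6→0→7 push 3 @ unit cost 14 (adds 42)
total cost = 257

Minimum cost for 38 units: 257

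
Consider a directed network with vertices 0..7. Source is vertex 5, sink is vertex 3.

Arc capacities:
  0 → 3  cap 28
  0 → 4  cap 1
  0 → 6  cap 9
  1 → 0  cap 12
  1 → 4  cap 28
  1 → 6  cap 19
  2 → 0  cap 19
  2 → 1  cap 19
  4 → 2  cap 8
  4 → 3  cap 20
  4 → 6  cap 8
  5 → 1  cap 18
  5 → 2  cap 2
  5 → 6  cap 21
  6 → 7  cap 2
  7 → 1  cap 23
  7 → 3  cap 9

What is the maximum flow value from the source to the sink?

Maximum flow value: 22

augment #1: 5→1→0→3 bottleneck 12, total now 12
augment #2: 5→1→4→3 bottleneck 6, total now 18
augment #3: 5→2→0→3 bottleneck 2, total now 20
augment #4: 5→6→7→3 bottleneck 2, total now 22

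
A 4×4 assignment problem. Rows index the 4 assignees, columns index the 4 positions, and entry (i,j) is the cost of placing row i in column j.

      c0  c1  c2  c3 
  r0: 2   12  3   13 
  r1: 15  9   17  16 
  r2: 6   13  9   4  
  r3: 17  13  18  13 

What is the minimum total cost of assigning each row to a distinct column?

optimal assignment: row0→col2 (cost 3), row1→col1 (cost 9), row2→col0 (cost 6), row3→col3 (cost 13)
total = 3 + 9 + 6 + 13 = 31

Minimum assignment cost: 31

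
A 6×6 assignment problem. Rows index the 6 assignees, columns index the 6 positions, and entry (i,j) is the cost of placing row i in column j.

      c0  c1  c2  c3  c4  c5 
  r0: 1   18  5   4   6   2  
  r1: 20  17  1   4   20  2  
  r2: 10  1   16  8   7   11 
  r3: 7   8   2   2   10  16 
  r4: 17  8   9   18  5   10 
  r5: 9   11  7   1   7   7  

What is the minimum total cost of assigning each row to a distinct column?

optimal assignment: row0→col0 (cost 1), row1→col5 (cost 2), row2→col1 (cost 1), row3→col2 (cost 2), row4→col4 (cost 5), row5→col3 (cost 1)
total = 1 + 2 + 1 + 2 + 5 + 1 = 12

Minimum assignment cost: 12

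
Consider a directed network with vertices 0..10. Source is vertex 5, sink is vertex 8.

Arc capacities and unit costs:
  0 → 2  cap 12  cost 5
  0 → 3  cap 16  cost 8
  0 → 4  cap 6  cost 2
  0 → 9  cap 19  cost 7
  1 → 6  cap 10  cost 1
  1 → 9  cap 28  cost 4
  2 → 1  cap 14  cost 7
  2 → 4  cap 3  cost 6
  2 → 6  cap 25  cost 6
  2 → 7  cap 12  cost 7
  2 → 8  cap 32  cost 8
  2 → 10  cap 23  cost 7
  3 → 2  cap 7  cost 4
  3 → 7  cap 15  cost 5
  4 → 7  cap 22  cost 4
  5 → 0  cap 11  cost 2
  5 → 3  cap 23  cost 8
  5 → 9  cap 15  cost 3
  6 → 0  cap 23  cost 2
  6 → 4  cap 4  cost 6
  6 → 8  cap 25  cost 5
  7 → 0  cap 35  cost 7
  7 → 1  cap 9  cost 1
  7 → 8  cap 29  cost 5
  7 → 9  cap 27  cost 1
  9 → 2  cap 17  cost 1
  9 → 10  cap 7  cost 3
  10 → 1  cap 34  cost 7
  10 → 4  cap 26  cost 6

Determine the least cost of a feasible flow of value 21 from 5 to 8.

Minimum cost for 21 units: 258

shortest-cost path #1: 5→9→2→8 push 15 @ unit cost 12 (adds 180)
shortest-cost path #2: 5→0→4→7→8 push 6 @ unit cost 13 (adds 78)
total cost = 258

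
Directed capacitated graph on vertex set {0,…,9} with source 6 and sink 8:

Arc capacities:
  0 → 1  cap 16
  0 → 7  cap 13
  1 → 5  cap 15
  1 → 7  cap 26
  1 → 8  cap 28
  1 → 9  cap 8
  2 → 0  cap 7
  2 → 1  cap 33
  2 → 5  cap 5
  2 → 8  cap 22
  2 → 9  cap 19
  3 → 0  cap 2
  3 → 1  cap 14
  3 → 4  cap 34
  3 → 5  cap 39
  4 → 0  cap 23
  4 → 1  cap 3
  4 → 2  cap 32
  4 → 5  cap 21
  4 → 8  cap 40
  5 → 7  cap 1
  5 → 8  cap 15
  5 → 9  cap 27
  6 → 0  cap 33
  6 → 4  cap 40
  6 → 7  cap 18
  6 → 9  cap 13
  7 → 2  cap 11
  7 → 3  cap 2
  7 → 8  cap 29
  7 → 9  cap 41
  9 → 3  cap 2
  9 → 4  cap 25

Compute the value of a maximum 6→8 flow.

Maximum flow value: 100

augment #1: 6→4→8 bottleneck 40, total now 40
augment #2: 6→7→8 bottleneck 18, total now 58
augment #3: 6→0→1→8 bottleneck 16, total now 74
augment #4: 6→0→7→8 bottleneck 11, total now 85
augment #5: 6→0→7→2→8 bottleneck 2, total now 87
augment #6: 6→9→3→1→8 bottleneck 2, total now 89
augment #7: 6→9→4→1→8 bottleneck 3, total now 92
augment #8: 6→9→4→2→8 bottleneck 8, total now 100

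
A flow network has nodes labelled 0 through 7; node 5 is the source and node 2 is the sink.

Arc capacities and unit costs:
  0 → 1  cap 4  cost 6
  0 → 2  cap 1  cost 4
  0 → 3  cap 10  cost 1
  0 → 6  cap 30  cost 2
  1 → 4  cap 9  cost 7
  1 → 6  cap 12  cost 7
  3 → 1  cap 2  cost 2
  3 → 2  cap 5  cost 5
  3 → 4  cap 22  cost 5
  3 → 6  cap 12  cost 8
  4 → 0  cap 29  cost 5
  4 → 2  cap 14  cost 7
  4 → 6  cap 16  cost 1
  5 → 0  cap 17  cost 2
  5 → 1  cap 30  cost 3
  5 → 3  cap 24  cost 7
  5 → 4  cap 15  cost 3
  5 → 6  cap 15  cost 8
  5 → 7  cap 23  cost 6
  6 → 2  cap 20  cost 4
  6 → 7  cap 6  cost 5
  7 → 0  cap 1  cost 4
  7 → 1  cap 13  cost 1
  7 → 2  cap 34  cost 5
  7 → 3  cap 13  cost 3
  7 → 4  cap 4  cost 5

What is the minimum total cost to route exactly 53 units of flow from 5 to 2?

shortest-cost path #1: 5→0→2 push 1 @ unit cost 6 (adds 6)
shortest-cost path #2: 5→0→3→2 push 5 @ unit cost 8 (adds 40)
shortest-cost path #3: 5→0→6→2 push 11 @ unit cost 8 (adds 88)
shortest-cost path #4: 5→4→6→2 push 9 @ unit cost 8 (adds 72)
shortest-cost path #5: 5→4→2 push 6 @ unit cost 10 (adds 60)
shortest-cost path #6: 5→7→2 push 21 @ unit cost 11 (adds 231)
total cost = 497

Minimum cost for 53 units: 497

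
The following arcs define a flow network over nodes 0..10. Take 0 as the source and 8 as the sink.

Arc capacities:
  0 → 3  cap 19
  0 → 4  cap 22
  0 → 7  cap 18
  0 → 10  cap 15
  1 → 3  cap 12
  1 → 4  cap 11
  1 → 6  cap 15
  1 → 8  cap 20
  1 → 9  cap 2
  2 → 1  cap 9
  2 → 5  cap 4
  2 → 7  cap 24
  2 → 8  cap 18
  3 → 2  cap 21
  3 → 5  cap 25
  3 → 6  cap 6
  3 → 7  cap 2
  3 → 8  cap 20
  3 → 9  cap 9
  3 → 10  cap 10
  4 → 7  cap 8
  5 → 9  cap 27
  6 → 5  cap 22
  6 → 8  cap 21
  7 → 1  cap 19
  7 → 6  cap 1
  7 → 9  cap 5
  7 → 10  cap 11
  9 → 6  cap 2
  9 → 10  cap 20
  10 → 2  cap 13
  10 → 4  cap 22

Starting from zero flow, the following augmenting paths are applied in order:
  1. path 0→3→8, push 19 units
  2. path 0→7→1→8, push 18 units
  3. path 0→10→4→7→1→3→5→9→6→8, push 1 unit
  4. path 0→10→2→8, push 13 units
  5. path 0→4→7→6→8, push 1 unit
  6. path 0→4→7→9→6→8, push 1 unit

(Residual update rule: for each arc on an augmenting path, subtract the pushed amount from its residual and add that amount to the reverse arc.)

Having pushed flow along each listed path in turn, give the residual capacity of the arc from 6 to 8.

Residual capacity of (6,8): 18

after path 1 (0→3→8, push 19): res(6,8)=21
after path 2 (0→7→1→8, push 18): res(6,8)=21
after path 3 (0→10→4→7→1→3→5→9→6→8, push 1): res(6,8)=20
after path 4 (0→10→2→8, push 13): res(6,8)=20
after path 5 (0→4→7→6→8, push 1): res(6,8)=19
after path 6 (0→4→7→9→6→8, push 1): res(6,8)=18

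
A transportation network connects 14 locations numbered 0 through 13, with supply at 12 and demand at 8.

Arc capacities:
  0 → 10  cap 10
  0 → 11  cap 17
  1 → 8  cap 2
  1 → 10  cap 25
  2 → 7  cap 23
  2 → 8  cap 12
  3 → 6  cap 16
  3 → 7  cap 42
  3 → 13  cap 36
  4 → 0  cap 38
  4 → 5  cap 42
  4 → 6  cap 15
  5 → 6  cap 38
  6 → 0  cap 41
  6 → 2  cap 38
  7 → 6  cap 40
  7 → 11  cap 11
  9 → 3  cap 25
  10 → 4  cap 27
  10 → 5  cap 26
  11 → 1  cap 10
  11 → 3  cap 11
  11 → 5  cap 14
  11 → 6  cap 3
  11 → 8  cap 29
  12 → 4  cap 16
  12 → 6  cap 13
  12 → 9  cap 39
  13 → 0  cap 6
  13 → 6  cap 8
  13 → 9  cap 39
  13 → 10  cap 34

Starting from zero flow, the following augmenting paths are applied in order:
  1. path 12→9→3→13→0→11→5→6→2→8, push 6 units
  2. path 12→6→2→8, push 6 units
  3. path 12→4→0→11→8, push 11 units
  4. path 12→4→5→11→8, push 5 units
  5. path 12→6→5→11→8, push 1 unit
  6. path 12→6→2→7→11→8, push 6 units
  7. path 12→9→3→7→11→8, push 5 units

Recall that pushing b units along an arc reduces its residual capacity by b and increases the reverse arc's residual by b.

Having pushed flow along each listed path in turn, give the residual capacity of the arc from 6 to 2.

after path 1 (12→9→3→13→0→11→5→6→2→8, push 6): res(6,2)=32
after path 2 (12→6→2→8, push 6): res(6,2)=26
after path 3 (12→4→0→11→8, push 11): res(6,2)=26
after path 4 (12→4→5→11→8, push 5): res(6,2)=26
after path 5 (12→6→5→11→8, push 1): res(6,2)=26
after path 6 (12→6→2→7→11→8, push 6): res(6,2)=20
after path 7 (12→9→3→7→11→8, push 5): res(6,2)=20

Residual capacity of (6,2): 20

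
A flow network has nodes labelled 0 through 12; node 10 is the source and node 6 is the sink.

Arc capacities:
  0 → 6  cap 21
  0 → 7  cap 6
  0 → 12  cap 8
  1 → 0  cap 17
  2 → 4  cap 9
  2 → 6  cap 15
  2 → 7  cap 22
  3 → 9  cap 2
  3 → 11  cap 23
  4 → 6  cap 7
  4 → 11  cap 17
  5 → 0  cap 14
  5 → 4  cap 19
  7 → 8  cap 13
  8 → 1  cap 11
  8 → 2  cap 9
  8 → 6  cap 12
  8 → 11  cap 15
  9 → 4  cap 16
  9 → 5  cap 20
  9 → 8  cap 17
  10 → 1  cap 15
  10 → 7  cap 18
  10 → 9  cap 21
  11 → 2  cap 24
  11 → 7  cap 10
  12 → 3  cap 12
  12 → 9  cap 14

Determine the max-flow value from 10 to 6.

Maximum flow value: 49

augment #1: 10→1→0→6 bottleneck 15, total now 15
augment #2: 10→7→8→6 bottleneck 12, total now 27
augment #3: 10→9→4→6 bottleneck 7, total now 34
augment #4: 10→7→8→2→6 bottleneck 1, total now 35
augment #5: 10→9→5→0→6 bottleneck 6, total now 41
augment #6: 10→9→8→2→6 bottleneck 8, total now 49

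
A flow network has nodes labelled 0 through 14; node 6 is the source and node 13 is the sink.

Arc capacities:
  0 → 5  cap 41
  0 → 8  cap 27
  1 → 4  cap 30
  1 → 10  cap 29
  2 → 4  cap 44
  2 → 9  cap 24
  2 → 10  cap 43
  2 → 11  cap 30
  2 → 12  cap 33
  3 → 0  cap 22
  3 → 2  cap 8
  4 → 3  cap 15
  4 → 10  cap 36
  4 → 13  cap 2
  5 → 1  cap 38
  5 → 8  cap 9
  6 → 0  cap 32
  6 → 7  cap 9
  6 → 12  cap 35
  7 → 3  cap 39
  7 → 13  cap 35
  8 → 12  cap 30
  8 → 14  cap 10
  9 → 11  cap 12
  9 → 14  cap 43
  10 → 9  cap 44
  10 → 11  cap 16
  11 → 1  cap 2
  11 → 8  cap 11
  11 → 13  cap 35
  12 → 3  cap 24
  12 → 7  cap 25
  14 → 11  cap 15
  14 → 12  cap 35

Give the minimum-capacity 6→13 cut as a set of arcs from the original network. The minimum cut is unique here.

augment #1: 6→7→13 push 9
augment #2: 6→12→7→13 push 25
augment #3: 6→0→5→1→4→13 push 2
augment #4: 6→0→8→14→11→13 push 10
augment #5: 6→12→3→2→11→13 push 8
augment #6: 6→0→5→1→10→11→13 push 16
augment #7: 6→0→5→1→10→9→11→13 push 1
max flow = 71; residual-reachable set from 6 gives S-side
cut edges (S→T): {(4,13), (6,7), (11,13), (12,7)} total cap 71

Min-cut arcs: {(4,13), (6,7), (11,13), (12,7)} (total capacity 71)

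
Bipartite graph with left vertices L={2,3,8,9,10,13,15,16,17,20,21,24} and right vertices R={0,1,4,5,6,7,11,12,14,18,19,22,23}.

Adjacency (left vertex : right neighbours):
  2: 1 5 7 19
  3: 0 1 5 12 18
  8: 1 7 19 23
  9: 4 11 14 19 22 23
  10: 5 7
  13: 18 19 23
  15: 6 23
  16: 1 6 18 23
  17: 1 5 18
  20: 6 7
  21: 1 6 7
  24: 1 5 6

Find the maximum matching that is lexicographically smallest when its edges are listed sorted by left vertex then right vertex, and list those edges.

|M| = 9 (so the lex-smallest maximum matching has 9 edges)
process left vertices in ascending order; for each, take the smallest-labelled available neighbour that still permits 9 edges overall, or leave it unmatched if none does
lex-smallest matching: {2-1, 3-0, 8-7, 9-4, 10-5, 13-19, 15-6, 16-23, 17-18}

Lex-smallest maximum matching: {(2,1), (3,0), (8,7), (9,4), (10,5), (13,19), (15,6), (16,23), (17,18)}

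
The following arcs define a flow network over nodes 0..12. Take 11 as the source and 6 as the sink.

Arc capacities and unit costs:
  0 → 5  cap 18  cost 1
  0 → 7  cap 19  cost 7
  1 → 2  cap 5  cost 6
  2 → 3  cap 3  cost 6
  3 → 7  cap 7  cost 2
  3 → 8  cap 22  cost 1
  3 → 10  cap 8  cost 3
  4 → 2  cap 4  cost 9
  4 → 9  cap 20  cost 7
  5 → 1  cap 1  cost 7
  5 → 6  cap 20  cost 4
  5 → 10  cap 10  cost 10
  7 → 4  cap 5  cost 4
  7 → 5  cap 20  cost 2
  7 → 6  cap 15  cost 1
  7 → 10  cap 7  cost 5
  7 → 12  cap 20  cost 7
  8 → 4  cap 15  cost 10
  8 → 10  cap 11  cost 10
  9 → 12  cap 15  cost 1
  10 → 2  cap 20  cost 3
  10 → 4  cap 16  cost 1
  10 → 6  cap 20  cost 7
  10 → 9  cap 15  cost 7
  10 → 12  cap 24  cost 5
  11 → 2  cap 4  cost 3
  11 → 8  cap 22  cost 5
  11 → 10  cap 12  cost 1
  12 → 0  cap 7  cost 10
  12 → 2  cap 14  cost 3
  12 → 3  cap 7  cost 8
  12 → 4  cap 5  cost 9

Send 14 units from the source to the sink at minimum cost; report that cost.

shortest-cost path #1: 11→10→6 push 12 @ unit cost 8 (adds 96)
shortest-cost path #2: 11→2→3→7→6 push 2 @ unit cost 12 (adds 24)
total cost = 120

Minimum cost for 14 units: 120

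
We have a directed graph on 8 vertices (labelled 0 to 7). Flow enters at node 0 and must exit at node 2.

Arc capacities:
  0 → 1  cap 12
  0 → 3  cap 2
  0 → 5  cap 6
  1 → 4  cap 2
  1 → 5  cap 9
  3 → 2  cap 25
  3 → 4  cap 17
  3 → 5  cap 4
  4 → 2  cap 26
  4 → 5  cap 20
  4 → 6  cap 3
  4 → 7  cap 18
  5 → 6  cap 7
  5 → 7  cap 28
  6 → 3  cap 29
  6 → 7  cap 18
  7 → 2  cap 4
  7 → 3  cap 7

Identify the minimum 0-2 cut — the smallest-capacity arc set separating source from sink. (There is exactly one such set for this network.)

Min-cut arcs: {(0,3), (0,5), (1,4), (1,5)} (total capacity 19)

augment #1: 0→3→2 push 2
augment #2: 0→1→4→2 push 2
augment #3: 0→5→7→2 push 4
augment #4: 0→5→6→3→2 push 2
augment #5: 0→1→5→6→3→2 push 5
augment #6: 0→1→5→7→3→2 push 4
max flow = 19; residual-reachable set from 0 gives S-side
cut edges (S→T): {(0,3), (0,5), (1,4), (1,5)} total cap 19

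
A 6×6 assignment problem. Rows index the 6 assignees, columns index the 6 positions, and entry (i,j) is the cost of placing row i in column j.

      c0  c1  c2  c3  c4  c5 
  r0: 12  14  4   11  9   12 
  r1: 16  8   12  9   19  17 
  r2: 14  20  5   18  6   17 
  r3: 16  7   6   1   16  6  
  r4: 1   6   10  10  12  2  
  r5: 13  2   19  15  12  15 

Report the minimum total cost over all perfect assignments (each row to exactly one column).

Minimum assignment cost: 28

optimal assignment: row0→col2 (cost 4), row1→col3 (cost 9), row2→col4 (cost 6), row3→col5 (cost 6), row4→col0 (cost 1), row5→col1 (cost 2)
total = 4 + 9 + 6 + 6 + 1 + 2 = 28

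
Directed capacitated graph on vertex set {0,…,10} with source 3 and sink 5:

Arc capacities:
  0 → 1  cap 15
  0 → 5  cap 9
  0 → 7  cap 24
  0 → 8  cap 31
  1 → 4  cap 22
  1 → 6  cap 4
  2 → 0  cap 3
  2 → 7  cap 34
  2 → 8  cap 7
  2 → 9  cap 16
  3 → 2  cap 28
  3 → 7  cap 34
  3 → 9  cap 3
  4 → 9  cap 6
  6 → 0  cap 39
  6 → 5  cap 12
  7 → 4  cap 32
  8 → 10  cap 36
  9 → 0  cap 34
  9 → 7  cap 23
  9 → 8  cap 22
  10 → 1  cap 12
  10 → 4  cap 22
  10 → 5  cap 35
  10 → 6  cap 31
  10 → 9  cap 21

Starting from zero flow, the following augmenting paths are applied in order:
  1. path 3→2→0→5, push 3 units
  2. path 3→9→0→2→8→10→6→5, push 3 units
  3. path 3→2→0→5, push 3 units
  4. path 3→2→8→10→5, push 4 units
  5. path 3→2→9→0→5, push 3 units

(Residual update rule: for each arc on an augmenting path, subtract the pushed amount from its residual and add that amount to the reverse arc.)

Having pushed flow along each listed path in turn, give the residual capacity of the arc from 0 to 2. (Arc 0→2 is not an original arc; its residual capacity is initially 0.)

Residual capacity of (0,2): 3

after path 1 (3→2→0→5, push 3): res(0,2)=3
after path 2 (3→9→0→2→8→10→6→5, push 3): res(0,2)=0
after path 3 (3→2→0→5, push 3): res(0,2)=3
after path 4 (3→2→8→10→5, push 4): res(0,2)=3
after path 5 (3→2→9→0→5, push 3): res(0,2)=3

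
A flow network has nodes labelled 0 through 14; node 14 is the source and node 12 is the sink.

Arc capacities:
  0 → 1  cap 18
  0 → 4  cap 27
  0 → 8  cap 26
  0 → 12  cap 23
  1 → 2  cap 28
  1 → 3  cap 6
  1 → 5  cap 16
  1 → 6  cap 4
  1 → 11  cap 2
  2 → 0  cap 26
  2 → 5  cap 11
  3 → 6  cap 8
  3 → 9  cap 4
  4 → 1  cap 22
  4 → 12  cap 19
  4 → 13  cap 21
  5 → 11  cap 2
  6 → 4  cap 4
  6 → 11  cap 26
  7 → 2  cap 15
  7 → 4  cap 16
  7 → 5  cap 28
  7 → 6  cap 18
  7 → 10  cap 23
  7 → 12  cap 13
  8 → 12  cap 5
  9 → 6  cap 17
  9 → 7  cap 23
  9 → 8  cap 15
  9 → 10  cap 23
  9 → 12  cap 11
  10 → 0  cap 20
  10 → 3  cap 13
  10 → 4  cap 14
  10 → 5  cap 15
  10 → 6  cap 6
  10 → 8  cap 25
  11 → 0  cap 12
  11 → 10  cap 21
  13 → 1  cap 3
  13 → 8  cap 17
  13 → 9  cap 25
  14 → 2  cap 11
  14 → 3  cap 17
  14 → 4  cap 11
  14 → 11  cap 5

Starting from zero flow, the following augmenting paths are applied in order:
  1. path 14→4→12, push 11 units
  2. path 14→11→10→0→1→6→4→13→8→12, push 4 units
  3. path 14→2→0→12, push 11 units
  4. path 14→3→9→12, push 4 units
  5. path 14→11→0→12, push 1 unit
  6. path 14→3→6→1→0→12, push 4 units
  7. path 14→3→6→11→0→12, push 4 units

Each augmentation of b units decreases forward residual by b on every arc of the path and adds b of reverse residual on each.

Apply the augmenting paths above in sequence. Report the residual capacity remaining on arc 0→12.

Residual capacity of (0,12): 3

after path 1 (14→4→12, push 11): res(0,12)=23
after path 2 (14→11→10→0→1→6→4→13→8→12, push 4): res(0,12)=23
after path 3 (14→2→0→12, push 11): res(0,12)=12
after path 4 (14→3→9→12, push 4): res(0,12)=12
after path 5 (14→11→0→12, push 1): res(0,12)=11
after path 6 (14→3→6→1→0→12, push 4): res(0,12)=7
after path 7 (14→3→6→11→0→12, push 4): res(0,12)=3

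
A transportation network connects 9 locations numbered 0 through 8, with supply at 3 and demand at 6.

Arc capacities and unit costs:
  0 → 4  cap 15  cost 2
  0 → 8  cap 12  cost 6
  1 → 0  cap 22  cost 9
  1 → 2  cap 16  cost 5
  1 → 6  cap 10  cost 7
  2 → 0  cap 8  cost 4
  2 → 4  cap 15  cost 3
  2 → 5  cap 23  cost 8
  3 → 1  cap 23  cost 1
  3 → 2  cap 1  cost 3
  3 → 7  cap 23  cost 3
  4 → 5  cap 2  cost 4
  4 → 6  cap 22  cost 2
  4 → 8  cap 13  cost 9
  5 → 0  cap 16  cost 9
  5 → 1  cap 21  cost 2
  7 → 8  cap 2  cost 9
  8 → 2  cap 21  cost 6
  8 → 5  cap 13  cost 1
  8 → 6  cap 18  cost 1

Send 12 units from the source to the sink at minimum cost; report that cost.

Minimum cost for 12 units: 99

shortest-cost path #1: 3→1→6 push 10 @ unit cost 8 (adds 80)
shortest-cost path #2: 3→2→4→6 push 1 @ unit cost 8 (adds 8)
shortest-cost path #3: 3→1→2→4→6 push 1 @ unit cost 11 (adds 11)
total cost = 99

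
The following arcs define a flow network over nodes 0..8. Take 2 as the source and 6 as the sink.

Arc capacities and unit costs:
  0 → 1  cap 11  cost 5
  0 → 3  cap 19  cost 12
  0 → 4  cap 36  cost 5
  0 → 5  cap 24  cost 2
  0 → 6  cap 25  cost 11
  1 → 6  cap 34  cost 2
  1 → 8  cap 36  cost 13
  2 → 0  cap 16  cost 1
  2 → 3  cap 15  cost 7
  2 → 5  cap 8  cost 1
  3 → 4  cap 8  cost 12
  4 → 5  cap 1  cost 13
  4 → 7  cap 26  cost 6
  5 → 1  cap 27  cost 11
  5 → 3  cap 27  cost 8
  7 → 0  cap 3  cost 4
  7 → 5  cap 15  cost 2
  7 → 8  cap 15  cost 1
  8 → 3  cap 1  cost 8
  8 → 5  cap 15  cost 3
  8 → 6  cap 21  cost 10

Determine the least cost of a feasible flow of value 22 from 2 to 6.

shortest-cost path #1: 2→0→1→6 push 11 @ unit cost 8 (adds 88)
shortest-cost path #2: 2→0→6 push 5 @ unit cost 12 (adds 60)
shortest-cost path #3: 2→5→1→6 push 6 @ unit cost 14 (adds 84)
total cost = 232

Minimum cost for 22 units: 232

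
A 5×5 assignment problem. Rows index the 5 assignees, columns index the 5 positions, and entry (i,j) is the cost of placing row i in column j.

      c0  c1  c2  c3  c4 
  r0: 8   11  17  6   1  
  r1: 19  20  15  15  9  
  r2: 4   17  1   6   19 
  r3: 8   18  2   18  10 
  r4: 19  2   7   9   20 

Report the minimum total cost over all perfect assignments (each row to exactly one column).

optimal assignment: row0→col3 (cost 6), row1→col4 (cost 9), row2→col0 (cost 4), row3→col2 (cost 2), row4→col1 (cost 2)
total = 6 + 9 + 4 + 2 + 2 = 23

Minimum assignment cost: 23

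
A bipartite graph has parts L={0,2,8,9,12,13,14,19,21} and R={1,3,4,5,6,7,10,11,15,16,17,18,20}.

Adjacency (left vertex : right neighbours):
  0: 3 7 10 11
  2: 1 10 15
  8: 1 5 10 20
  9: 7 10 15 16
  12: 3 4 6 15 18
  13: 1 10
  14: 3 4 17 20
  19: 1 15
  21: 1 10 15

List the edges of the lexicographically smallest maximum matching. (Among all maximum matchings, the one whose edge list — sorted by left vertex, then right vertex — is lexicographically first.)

Lex-smallest maximum matching: {(0,3), (2,1), (8,5), (9,7), (12,4), (13,10), (14,17), (19,15)}

|M| = 8 (so the lex-smallest maximum matching has 8 edges)
process left vertices in ascending order; for each, take the smallest-labelled available neighbour that still permits 8 edges overall, or leave it unmatched if none does
lex-smallest matching: {0-3, 2-1, 8-5, 9-7, 12-4, 13-10, 14-17, 19-15}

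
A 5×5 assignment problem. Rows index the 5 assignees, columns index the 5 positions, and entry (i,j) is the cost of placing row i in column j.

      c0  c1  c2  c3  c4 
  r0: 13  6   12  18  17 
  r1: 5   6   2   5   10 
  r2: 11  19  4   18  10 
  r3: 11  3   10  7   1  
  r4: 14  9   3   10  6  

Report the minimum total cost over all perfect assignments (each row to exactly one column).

one of 2 optimal assignments: row0→col1 (cost 6), row1→col0 (cost 5), row2→col2 (cost 4), row3→col4 (cost 1), row4→col3 (cost 10)
total = 6 + 5 + 4 + 1 + 10 = 26

Minimum assignment cost: 26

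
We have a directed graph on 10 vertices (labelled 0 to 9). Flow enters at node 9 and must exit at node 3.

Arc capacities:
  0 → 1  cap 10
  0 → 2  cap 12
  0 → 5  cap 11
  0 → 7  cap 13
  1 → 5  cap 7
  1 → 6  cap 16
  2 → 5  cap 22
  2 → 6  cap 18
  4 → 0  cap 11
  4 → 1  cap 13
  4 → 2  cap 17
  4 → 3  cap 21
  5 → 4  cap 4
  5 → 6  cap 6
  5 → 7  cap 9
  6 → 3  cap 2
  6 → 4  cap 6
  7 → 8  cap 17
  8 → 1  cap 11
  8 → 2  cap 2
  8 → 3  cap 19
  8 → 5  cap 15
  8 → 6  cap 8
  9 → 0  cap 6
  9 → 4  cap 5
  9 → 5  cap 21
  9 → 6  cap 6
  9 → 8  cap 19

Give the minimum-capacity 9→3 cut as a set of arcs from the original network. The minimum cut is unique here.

Min-cut arcs: {(5,4), (6,3), (6,4), (8,3), (9,4)} (total capacity 36)

augment #1: 9→4→3 push 5
augment #2: 9→6→3 push 2
augment #3: 9→8→3 push 19
augment #4: 9→5→4→3 push 4
augment #5: 9→6→4→3 push 4
augment #6: 9→5→6→4→3 push 2
max flow = 36; residual-reachable set from 9 gives S-side
cut edges (S→T): {(5,4), (6,3), (6,4), (8,3), (9,4)} total cap 36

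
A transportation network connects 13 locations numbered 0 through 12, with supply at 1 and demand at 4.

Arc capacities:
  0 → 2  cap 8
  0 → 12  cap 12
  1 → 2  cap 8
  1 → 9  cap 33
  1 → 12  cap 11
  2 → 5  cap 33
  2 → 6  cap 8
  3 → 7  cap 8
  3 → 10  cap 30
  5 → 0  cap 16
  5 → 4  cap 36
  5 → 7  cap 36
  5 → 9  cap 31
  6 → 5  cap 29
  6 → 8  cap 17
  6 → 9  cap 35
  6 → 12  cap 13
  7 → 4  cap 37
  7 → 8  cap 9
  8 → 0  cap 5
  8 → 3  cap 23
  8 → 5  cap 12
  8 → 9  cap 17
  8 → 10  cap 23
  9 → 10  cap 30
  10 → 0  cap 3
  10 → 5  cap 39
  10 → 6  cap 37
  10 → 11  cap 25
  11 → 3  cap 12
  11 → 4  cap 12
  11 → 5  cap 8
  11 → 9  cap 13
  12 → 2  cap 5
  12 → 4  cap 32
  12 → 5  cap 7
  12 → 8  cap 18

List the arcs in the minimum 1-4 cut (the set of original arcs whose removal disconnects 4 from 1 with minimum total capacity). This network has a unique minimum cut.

Min-cut arcs: {(1,2), (1,12), (9,10)} (total capacity 49)

augment #1: 1→12→4 push 11
augment #2: 1→2→5→4 push 8
augment #3: 1→9→10→5→4 push 28
augment #4: 1→9→10→11→4 push 2
max flow = 49; residual-reachable set from 1 gives S-side
cut edges (S→T): {(1,2), (1,12), (9,10)} total cap 49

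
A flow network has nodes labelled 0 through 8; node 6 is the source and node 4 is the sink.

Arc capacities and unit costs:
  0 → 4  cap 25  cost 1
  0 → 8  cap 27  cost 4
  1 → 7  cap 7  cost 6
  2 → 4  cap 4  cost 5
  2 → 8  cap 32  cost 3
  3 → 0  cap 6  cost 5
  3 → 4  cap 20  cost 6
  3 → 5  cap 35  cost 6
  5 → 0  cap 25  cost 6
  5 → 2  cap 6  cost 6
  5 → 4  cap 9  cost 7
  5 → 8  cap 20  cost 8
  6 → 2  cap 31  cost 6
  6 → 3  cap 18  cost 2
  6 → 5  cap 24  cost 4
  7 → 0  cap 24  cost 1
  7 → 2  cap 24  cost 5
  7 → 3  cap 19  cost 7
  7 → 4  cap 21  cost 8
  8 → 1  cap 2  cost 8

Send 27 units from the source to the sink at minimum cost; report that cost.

shortest-cost path #1: 6→3→4 push 18 @ unit cost 8 (adds 144)
shortest-cost path #2: 6→2→4 push 4 @ unit cost 11 (adds 44)
shortest-cost path #3: 6→5→4 push 5 @ unit cost 11 (adds 55)
total cost = 243

Minimum cost for 27 units: 243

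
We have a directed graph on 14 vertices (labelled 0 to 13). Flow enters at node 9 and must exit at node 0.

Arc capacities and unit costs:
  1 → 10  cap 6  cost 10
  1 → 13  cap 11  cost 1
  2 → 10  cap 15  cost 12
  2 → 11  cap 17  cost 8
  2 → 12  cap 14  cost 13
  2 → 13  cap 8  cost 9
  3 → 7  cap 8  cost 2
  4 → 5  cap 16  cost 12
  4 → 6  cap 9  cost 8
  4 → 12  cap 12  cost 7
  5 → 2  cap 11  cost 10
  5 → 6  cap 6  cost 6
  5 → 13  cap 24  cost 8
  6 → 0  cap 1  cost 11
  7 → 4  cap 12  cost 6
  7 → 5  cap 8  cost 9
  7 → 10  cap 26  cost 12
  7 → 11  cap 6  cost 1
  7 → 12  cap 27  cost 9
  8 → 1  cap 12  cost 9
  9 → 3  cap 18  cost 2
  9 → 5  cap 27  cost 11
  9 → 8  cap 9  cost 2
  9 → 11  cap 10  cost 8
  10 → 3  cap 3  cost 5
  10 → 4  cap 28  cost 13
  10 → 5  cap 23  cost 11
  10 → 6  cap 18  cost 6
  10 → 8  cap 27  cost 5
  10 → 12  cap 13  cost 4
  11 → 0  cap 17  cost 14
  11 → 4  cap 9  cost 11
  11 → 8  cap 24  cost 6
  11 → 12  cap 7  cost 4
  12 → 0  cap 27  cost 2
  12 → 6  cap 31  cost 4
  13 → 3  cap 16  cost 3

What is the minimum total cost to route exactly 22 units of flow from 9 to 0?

Minimum cost for 22 units: 392

shortest-cost path #1: 9→3→7→11→12→0 push 6 @ unit cost 11 (adds 66)
shortest-cost path #2: 9→11→12→0 push 1 @ unit cost 14 (adds 14)
shortest-cost path #3: 9→3→7→12→0 push 2 @ unit cost 15 (adds 30)
shortest-cost path #4: 9→11→7→12→0 push 6 @ unit cost 18 (adds 108)
shortest-cost path #5: 9→11→0 push 3 @ unit cost 22 (adds 66)
shortest-cost path #6: 9→8→1→10→12→0 push 4 @ unit cost 27 (adds 108)
total cost = 392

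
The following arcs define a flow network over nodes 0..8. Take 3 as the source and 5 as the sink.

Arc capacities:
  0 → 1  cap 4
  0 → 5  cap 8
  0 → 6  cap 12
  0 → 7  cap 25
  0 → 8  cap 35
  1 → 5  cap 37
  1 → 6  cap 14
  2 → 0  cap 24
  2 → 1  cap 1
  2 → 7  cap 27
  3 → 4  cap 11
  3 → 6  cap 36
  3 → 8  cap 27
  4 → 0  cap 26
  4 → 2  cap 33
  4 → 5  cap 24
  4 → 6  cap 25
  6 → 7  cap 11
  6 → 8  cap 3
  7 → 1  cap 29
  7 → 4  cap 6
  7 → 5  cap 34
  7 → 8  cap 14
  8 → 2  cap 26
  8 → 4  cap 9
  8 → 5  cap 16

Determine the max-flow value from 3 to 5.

augment #1: 3→4→5 bottleneck 11, total now 11
augment #2: 3→8→5 bottleneck 16, total now 27
augment #3: 3→6→7→5 bottleneck 11, total now 38
augment #4: 3→8→4→5 bottleneck 9, total now 47
augment #5: 3→8→2→0→5 bottleneck 2, total now 49
augment #6: 3→6→8→2→0→5 bottleneck 3, total now 52

Maximum flow value: 52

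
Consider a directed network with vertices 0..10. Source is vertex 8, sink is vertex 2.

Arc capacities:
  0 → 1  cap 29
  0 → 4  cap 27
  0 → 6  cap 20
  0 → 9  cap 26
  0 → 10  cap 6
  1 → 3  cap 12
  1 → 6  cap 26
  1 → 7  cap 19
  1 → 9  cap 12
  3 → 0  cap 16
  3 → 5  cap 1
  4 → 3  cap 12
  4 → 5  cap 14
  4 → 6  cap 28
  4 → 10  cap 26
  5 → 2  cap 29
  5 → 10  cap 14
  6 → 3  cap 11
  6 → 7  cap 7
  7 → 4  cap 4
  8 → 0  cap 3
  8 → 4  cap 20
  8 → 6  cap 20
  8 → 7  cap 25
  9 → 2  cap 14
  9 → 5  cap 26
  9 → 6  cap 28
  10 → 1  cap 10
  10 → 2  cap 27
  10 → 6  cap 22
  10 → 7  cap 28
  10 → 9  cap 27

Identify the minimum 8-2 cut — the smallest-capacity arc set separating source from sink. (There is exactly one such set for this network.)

Min-cut arcs: {(6,3), (7,4), (8,0), (8,4)} (total capacity 38)

augment #1: 8→0→9→2 push 3
augment #2: 8→4→5→2 push 14
augment #3: 8→4→10→2 push 6
augment #4: 8→6→3→5→2 push 1
augment #5: 8→7→4→10→2 push 4
augment #6: 8→6→3→0→9→2 push 10
max flow = 38; residual-reachable set from 8 gives S-side
cut edges (S→T): {(6,3), (7,4), (8,0), (8,4)} total cap 38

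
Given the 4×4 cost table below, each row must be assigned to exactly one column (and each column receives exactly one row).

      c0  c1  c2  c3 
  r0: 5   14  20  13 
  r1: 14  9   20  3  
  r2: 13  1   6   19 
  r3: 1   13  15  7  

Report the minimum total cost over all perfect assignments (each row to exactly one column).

Minimum assignment cost: 24

one of 2 optimal assignments: row0→col0 (cost 5), row1→col3 (cost 3), row2→col1 (cost 1), row3→col2 (cost 15)
total = 5 + 3 + 1 + 15 = 24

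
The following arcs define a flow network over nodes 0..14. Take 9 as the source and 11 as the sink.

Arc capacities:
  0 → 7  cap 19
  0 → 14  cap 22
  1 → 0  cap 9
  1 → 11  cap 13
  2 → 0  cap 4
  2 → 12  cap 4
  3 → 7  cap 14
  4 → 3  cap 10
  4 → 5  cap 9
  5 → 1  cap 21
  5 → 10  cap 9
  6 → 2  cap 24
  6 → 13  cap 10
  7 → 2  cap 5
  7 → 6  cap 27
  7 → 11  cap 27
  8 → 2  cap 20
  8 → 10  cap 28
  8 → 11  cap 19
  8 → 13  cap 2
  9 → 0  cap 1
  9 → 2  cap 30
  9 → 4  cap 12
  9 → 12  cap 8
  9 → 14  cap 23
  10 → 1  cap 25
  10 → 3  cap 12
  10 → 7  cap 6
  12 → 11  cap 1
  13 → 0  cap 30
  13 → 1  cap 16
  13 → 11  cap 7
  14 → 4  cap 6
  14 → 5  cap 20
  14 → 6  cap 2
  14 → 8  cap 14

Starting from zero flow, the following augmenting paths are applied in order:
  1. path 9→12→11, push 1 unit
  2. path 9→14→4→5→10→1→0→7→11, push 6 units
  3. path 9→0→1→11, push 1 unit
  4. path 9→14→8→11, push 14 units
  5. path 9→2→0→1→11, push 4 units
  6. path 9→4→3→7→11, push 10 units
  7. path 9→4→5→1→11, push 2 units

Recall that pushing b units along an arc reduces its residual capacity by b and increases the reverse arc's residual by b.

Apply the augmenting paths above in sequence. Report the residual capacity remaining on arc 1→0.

Residual capacity of (1,0): 8

after path 1 (9→12→11, push 1): res(1,0)=9
after path 2 (9→14→4→5→10→1→0→7→11, push 6): res(1,0)=3
after path 3 (9→0→1→11, push 1): res(1,0)=4
after path 4 (9→14→8→11, push 14): res(1,0)=4
after path 5 (9→2→0→1→11, push 4): res(1,0)=8
after path 6 (9→4→3→7→11, push 10): res(1,0)=8
after path 7 (9→4→5→1→11, push 2): res(1,0)=8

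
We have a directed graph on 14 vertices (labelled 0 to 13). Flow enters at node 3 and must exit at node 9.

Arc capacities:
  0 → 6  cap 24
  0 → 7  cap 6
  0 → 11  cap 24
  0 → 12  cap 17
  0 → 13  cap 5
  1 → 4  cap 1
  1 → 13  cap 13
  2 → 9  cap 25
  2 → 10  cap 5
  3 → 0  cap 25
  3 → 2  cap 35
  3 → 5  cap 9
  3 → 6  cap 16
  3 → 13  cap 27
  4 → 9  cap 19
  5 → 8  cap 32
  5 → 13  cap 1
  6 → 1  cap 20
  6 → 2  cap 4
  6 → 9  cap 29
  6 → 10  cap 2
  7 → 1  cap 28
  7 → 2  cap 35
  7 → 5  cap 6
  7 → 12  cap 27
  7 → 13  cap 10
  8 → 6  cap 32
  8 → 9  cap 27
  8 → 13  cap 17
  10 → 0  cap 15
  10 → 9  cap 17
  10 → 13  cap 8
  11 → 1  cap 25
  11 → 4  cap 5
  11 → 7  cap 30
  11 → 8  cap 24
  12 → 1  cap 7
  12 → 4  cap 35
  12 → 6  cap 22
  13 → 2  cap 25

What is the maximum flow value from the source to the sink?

Maximum flow value: 80

augment #1: 3→2→9 bottleneck 25, total now 25
augment #2: 3→6→9 bottleneck 16, total now 41
augment #3: 3→0→6→9 bottleneck 13, total now 54
augment #4: 3→2→10→9 bottleneck 5, total now 59
augment #5: 3→5→8→9 bottleneck 9, total now 68
augment #6: 3→0→6→10→9 bottleneck 2, total now 70
augment #7: 3→0→11→4→9 bottleneck 5, total now 75
augment #8: 3→0→11→8→9 bottleneck 5, total now 80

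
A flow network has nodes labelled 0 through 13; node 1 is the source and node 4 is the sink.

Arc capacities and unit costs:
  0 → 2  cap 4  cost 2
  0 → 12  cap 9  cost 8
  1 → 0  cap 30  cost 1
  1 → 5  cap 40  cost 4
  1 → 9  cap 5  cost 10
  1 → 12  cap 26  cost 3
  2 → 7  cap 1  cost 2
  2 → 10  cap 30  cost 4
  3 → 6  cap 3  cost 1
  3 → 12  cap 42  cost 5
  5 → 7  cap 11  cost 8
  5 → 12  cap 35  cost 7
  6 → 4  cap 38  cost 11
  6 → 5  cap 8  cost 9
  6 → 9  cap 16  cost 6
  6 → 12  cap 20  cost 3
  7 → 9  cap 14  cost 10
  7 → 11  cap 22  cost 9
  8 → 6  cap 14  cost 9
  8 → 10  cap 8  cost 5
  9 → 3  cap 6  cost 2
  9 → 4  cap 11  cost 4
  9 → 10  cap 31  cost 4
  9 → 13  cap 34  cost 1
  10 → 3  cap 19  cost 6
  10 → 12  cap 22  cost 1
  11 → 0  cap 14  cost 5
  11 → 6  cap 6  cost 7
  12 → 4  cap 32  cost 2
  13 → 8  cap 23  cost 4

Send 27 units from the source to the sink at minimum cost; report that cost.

Minimum cost for 27 units: 140

shortest-cost path #1: 1→12→4 push 26 @ unit cost 5 (adds 130)
shortest-cost path #2: 1→0→2→10→12→4 push 1 @ unit cost 10 (adds 10)
total cost = 140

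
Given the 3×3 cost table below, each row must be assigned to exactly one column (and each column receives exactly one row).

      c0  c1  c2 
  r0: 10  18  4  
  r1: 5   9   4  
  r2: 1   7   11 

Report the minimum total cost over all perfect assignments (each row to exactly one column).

Minimum assignment cost: 14

optimal assignment: row0→col2 (cost 4), row1→col1 (cost 9), row2→col0 (cost 1)
total = 4 + 9 + 1 = 14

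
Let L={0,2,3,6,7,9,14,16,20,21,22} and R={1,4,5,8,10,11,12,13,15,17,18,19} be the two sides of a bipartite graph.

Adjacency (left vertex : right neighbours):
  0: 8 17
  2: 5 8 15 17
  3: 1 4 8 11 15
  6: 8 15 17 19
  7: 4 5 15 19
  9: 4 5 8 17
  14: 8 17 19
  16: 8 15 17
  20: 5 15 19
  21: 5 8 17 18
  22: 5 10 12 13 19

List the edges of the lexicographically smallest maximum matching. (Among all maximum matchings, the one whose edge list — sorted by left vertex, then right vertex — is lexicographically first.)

|M| = 9 (so the lex-smallest maximum matching has 9 edges)
process left vertices in ascending order; for each, take the smallest-labelled available neighbour that still permits 9 edges overall, or leave it unmatched if none does
lex-smallest matching: {0-8, 2-5, 3-1, 6-15, 7-4, 9-17, 14-19, 21-18, 22-10}

Lex-smallest maximum matching: {(0,8), (2,5), (3,1), (6,15), (7,4), (9,17), (14,19), (21,18), (22,10)}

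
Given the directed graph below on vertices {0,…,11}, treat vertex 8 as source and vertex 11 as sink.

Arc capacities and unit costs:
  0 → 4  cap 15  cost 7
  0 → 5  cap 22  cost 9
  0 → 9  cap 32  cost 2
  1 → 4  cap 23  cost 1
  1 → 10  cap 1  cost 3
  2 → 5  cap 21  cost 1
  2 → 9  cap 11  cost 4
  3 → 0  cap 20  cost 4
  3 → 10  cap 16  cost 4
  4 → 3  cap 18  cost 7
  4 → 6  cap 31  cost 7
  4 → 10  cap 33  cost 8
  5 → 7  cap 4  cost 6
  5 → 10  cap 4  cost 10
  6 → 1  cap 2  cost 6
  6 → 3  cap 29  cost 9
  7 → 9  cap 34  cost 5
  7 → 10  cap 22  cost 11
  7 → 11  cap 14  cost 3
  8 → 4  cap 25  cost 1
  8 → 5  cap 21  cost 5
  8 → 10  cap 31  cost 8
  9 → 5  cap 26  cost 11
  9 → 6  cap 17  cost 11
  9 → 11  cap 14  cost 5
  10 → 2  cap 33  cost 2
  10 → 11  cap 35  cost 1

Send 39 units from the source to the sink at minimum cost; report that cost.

Minimum cost for 39 units: 375

shortest-cost path #1: 8→10→11 push 31 @ unit cost 9 (adds 279)
shortest-cost path #2: 8→4→10→11 push 4 @ unit cost 10 (adds 40)
shortest-cost path #3: 8→5→7→11 push 4 @ unit cost 14 (adds 56)
total cost = 375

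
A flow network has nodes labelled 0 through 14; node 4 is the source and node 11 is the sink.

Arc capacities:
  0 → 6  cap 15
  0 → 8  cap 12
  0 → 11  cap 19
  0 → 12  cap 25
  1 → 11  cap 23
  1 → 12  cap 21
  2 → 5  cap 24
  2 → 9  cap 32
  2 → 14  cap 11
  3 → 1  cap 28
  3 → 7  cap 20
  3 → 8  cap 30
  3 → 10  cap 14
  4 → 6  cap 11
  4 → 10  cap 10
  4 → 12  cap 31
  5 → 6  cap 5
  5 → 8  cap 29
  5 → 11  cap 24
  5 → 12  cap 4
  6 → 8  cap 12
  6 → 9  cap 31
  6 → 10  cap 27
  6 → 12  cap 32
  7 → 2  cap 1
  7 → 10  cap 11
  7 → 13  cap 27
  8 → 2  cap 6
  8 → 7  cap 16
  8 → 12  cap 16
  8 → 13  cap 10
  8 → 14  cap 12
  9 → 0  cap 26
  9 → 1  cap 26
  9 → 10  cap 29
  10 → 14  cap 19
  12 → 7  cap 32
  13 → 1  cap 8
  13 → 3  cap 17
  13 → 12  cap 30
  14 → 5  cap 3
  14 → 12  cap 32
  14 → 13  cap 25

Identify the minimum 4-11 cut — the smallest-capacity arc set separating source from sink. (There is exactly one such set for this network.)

Min-cut arcs: {(4,6), (7,2), (13,1), (13,3), (14,5)} (total capacity 40)

augment #1: 4→6→9→0→11 push 11
augment #2: 4→10→14→5→11 push 3
augment #3: 4→10→14→13→1→11 push 7
augment #4: 4→12→7→2→5→11 push 1
augment #5: 4→12→7→13→1→11 push 1
augment #6: 4→12→7→13→3→1→11 push 15
augment #7: 4→12→7→13→3→8→2→5→11 push 2
max flow = 40; residual-reachable set from 4 gives S-side
cut edges (S→T): {(4,6), (7,2), (13,1), (13,3), (14,5)} total cap 40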